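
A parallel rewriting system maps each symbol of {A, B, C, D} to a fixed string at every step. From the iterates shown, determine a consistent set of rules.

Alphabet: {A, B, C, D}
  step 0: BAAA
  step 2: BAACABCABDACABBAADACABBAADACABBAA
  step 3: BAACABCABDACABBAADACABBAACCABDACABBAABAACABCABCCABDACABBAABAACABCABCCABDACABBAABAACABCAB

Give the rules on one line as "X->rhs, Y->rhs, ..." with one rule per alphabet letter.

  step 2 ⇒ step 3: BAACABCABDACABBAADACABBAADACABBAA ⇒ BAA·CAB·CAB·DA·CAB·BAA·DA·CAB·BAA·C·CAB·DA·CAB·BAA·BAA·CAB·CAB·C·CAB·DA·CAB·BAA·BAA·CAB·CAB·C·CAB·DA·CAB·BAA·BAA·CAB·CAB
    A ↦ CAB
    B ↦ BAA
    C ↦ DA
    D ↦ C

A->CAB, B->BAA, C->DA, D->C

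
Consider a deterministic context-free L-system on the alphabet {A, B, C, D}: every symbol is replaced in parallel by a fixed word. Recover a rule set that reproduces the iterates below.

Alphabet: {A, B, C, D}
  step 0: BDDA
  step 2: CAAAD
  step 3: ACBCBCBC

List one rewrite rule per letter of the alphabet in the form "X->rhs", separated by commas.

A->CB, B->D, C->A, D->C

  step 2 ⇒ step 3: CAAAD ⇒ A·CB·CB·CB·C
    A ↦ CB
    C ↦ A
    D ↦ C
    B ↦ D  (constrained at step 0)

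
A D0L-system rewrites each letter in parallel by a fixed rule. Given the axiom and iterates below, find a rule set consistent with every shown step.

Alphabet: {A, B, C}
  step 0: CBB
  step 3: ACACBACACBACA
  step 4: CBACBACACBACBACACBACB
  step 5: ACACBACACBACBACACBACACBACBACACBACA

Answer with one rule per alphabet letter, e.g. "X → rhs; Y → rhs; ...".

A->CB, B->CA, C->A

  step 4 ⇒ step 5: CBACBACACBACBACACBACB ⇒ A·CA·CB·A·CA·CB·A·CB·A·CA·CB·A·CA·CB·A·CB·A·CA·CB·A·CA
    A ↦ CB
    B ↦ CA
    C ↦ A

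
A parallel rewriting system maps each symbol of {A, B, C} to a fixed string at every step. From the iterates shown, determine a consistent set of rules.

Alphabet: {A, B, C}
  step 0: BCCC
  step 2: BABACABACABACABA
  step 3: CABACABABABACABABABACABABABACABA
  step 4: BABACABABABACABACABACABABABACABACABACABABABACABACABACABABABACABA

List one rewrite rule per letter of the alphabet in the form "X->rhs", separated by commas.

A->BA, B->CA, C->BA

  step 3 ⇒ step 4: CABACABABABACABABABACABABABACABA ⇒ BA·BA·CA·BA·BA·BA·CA·BA·CA·BA·CA·BA·BA·BA·CA·BA·CA·BA·CA·BA·BA·BA·CA·BA·CA·BA·CA·BA·BA·BA·CA·BA
    A ↦ BA
    B ↦ CA
    C ↦ BA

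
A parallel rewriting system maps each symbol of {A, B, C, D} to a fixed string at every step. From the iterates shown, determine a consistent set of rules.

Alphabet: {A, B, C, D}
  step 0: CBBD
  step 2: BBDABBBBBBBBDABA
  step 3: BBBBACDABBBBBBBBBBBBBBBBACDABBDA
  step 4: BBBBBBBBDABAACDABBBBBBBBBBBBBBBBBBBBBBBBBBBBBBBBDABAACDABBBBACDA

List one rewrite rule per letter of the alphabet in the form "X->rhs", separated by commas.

  step 3 ⇒ step 4: BBBBACDABBBBBBBBBBBBBBBBACDABBDA ⇒ BB·BB·BB·BB·DA·BA·AC·DA·BB·BB·BB·BB·BB·BB·BB·BB·BB·BB·BB·BB·BB·BB·BB·BB·DA·BA·AC·DA·BB·BB·AC·DA
    A ↦ DA
    B ↦ BB
    C ↦ BA
    D ↦ AC

A->DA, B->BB, C->BA, D->AC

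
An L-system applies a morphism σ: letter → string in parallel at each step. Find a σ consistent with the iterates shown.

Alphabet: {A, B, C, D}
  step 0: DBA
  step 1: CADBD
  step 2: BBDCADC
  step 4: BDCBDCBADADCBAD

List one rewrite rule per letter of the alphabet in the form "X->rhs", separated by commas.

A->BD, B->AD, C->B, D->C

  step 1 ⇒ step 2: CADBD ⇒ B·BD·C·AD·C
    A ↦ BD
    B ↦ AD
    C ↦ B
    D ↦ C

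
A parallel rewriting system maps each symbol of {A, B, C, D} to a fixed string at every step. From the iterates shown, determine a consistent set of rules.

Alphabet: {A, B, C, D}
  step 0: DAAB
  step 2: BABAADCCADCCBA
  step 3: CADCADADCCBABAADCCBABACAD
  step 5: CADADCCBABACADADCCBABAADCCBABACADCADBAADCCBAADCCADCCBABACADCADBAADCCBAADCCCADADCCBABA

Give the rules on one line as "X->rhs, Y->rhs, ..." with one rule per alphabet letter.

A->AD, B->C, C->BA, D->CC

  step 2 ⇒ step 3: BABAADCCADCCBA ⇒ C·AD·C·AD·AD·CC·BA·BA·AD·CC·BA·BA·C·AD
    A ↦ AD
    B ↦ C
    C ↦ BA
    D ↦ CC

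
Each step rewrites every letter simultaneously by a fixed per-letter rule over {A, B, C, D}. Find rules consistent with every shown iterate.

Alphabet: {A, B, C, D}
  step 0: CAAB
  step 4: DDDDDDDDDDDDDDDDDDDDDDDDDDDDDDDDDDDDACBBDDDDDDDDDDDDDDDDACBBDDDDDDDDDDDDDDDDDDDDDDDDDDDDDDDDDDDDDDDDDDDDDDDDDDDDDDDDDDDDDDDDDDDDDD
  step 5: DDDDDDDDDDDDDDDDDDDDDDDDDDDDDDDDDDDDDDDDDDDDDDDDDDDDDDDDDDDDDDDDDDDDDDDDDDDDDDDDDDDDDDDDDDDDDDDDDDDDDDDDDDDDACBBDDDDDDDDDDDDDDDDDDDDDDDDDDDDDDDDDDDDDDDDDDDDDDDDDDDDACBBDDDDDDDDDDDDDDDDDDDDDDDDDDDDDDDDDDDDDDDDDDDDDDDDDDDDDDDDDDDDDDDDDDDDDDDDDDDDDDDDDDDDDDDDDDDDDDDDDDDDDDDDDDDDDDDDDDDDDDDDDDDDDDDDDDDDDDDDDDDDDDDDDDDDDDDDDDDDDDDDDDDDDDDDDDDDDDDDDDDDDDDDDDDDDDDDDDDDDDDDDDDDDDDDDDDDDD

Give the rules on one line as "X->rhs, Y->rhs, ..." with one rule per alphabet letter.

  step 4 ⇒ step 5: DDDDDDDDDDDDDDDDDDDDDDDDDDDDDDDDDDDDACBBDDDDDDDDDDDDDDDDACBBDDDDDDDDDDDDDDDDDDDDDDDDDDDDDDDDDDDDDDDDDDDDDDDDDDDDDDDDDDDDDDDDDDDDDD ⇒ DDD·DDD·DDD·DDD·DDD·DDD·DDD·DDD·DDD·DDD·DDD·DDD·DDD·DDD·DDD·DDD·DDD·DDD·DDD·DDD·DDD·DDD·DDD·DDD·DDD·DDD·DDD·DDD·DDD·DDD·DDD·DDD·DDD·DDD·DDD·DDD·AC·BB·DD·DD·DDD·DDD·DDD·DDD·DDD·DDD·DDD·DDD·DDD·DDD·DDD·DDD·DDD·DDD·DDD·DDD·AC·BB·DD·DD·DDD·DDD·DDD·DDD·DDD·DDD·DDD·DDD·DDD·DDD·DDD·DDD·DDD·DDD·DDD·DDD·DDD·DDD·DDD·DDD·DDD·DDD·DDD·DDD·DDD·DDD·DDD·DDD·DDD·DDD·DDD·DDD·DDD·DDD·DDD·DDD·DDD·DDD·DDD·DDD·DDD·DDD·DDD·DDD·DDD·DDD·DDD·DDD·DDD·DDD·DDD·DDD·DDD·DDD·DDD·DDD·DDD·DDD·DDD·DDD·DDD·DDD·DDD·DDD·DDD·DDD·DDD·DDD·DDD·DDD
    A ↦ AC
    B ↦ DD
    C ↦ BB
    D ↦ DDD

A->AC, B->DD, C->BB, D->DDD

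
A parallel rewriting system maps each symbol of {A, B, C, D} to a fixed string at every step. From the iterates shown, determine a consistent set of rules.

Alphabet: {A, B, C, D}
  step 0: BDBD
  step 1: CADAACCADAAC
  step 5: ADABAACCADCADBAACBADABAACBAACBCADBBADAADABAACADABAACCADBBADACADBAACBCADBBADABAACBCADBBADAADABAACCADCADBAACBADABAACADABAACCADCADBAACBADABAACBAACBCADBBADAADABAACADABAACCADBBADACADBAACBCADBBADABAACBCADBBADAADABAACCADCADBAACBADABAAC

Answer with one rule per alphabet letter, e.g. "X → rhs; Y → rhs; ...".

  step 0 ⇒ step 1: BDBD ⇒ CAD·AAC·CAD·AAC
    B ↦ CAD
    D ↦ AAC
    A ↦ B  (constrained at step 1)
    C ↦ ADA  (constrained at step 1)

A->B, B->CAD, C->ADA, D->AAC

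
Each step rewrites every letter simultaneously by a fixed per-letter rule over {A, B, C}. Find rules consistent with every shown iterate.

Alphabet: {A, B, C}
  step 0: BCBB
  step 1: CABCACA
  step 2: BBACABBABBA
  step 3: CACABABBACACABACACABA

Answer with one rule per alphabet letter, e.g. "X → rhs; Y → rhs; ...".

A->BA, B->CA, C->B

  step 2 ⇒ step 3: BBACABBABBA ⇒ CA·CA·BA·B·BA·CA·CA·BA·CA·CA·BA
    A ↦ BA
    B ↦ CA
    C ↦ B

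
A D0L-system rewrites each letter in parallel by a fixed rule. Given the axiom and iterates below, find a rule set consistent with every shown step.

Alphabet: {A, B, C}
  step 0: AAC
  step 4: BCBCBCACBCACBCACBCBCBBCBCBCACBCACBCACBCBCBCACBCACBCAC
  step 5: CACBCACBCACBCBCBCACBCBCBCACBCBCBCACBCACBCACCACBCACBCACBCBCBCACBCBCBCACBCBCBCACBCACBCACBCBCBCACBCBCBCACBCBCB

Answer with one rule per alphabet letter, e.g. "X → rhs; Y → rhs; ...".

A->CBC, B->CAC, C->B

  step 4 ⇒ step 5: BCBCBCACBCACBCACBCBCBBCBCBCACBCACBCACBCBCBCACBCACBCAC ⇒ CAC·B·CAC·B·CAC·B·CBC·B·CAC·B·CBC·B·CAC·B·CBC·B·CAC·B·CAC·B·CAC·CAC·B·CAC·B·CAC·B·CBC·B·CAC·B·CBC·B·CAC·B·CBC·B·CAC·B·CAC·B·CAC·B·CBC·B·CAC·B·CBC·B·CAC·B·CBC·B
    A ↦ CBC
    B ↦ CAC
    C ↦ B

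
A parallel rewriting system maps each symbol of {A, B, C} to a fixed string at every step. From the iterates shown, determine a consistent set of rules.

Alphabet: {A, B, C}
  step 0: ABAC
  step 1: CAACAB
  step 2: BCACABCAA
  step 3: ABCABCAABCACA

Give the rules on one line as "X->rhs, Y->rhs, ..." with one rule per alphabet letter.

A->CA, B->A, C->B

  step 2 ⇒ step 3: BCACABCAA ⇒ A·B·CA·B·CA·A·B·CA·CA
    A ↦ CA
    B ↦ A
    C ↦ B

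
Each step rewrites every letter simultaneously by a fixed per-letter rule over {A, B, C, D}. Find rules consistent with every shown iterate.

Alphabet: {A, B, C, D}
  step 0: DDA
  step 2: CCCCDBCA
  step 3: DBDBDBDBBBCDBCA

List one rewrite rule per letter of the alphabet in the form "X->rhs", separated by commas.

  step 2 ⇒ step 3: CCCCDBCA ⇒ DB·DB·DB·DB·BB·C·DB·CA
    A ↦ CA
    B ↦ C
    C ↦ DB
    D ↦ BB

A->CA, B->C, C->DB, D->BB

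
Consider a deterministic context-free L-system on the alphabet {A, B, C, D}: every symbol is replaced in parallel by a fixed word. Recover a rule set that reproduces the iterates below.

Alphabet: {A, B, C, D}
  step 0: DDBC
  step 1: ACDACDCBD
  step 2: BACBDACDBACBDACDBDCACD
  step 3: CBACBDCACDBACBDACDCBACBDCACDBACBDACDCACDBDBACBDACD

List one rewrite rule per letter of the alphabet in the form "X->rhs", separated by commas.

A->BAC, B->C, C->BD, D->ACD

  step 2 ⇒ step 3: BACBDACDBACBDACDBDCACD ⇒ C·BAC·BD·C·ACD·BAC·BD·ACD·C·BAC·BD·C·ACD·BAC·BD·ACD·C·ACD·BD·BAC·BD·ACD
    A ↦ BAC
    B ↦ C
    C ↦ BD
    D ↦ ACD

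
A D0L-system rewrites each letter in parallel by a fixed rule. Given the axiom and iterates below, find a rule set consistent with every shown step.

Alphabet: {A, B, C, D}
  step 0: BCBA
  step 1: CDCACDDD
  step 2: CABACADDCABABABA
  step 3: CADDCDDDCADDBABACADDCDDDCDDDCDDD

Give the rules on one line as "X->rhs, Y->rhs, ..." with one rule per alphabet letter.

A->DD, B->CD, C->CA, D->BA

  step 2 ⇒ step 3: CABACADDCABABABA ⇒ CA·DD·CD·DD·CA·DD·BA·BA·CA·DD·CD·DD·CD·DD·CD·DD
    A ↦ DD
    B ↦ CD
    C ↦ CA
    D ↦ BA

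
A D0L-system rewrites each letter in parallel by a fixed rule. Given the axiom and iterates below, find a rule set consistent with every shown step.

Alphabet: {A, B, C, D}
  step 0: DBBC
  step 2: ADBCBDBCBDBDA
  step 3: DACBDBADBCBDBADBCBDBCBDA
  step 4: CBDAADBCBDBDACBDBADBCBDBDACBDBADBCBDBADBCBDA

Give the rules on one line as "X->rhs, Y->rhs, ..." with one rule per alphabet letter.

  step 3 ⇒ step 4: DACBDBADBCBDBADBCBDBCBDA ⇒ CB·DA·A·DB·CB·DB·DA·CB·DB·A·DB·CB·DB·DA·CB·DB·A·DB·CB·DB·A·DB·CB·DA
    A ↦ DA
    B ↦ DB
    C ↦ A
    D ↦ CB

A->DA, B->DB, C->A, D->CB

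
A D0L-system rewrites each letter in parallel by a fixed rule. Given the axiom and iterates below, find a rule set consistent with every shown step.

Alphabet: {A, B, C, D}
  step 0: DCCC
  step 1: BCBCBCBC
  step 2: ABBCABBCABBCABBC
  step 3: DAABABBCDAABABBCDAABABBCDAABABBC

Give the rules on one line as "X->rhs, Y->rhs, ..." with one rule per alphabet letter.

A->DA, B->AB, C->BC, D->BC

  step 2 ⇒ step 3: ABBCABBCABBCABBC ⇒ DA·AB·AB·BC·DA·AB·AB·BC·DA·AB·AB·BC·DA·AB·AB·BC
    A ↦ DA
    B ↦ AB
    C ↦ BC
  step 0 ⇒ step 1: DCCC ⇒ BC·BC·BC·BC
    D ↦ BC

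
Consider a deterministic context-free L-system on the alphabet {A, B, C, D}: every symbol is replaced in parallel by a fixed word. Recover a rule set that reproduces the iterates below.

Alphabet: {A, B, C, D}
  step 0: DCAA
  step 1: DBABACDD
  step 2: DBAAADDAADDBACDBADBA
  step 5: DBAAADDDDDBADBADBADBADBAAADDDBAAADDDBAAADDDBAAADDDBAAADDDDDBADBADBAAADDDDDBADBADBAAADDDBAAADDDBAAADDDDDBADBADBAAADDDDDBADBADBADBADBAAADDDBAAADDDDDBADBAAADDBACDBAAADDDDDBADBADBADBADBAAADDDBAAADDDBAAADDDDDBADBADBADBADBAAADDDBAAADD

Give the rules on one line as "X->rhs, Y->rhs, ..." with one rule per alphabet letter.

A->D, B->AAD, C->BAC, D->DBA

  step 1 ⇒ step 2: DBABACDD ⇒ DBA·AAD·D·AAD·D·BAC·DBA·DBA
    A ↦ D
    B ↦ AAD
    C ↦ BAC
    D ↦ DBA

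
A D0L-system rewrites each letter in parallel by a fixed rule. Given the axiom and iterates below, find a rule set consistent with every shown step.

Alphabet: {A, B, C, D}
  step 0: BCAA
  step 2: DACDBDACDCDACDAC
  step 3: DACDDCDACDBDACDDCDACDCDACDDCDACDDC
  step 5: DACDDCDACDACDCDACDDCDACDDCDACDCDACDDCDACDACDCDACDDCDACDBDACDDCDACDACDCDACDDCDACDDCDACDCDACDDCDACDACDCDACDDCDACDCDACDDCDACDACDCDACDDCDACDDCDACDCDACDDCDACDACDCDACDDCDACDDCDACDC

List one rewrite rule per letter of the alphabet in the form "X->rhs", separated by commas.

  step 2 ⇒ step 3: DACDBDACDCDACDAC ⇒ DAC·D·DC·DAC·DB·DAC·D·DC·DAC·DC·DAC·D·DC·DAC·D·DC
    A ↦ D
    B ↦ DB
    C ↦ DC
    D ↦ DAC

A->D, B->DB, C->DC, D->DAC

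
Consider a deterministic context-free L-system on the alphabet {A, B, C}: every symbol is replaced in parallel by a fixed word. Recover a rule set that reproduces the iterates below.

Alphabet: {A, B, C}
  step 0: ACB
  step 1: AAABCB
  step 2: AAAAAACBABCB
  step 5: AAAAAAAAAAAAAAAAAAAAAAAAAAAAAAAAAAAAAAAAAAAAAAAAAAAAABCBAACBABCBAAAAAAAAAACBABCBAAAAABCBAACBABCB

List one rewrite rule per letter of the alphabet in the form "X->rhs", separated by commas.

  step 1 ⇒ step 2: AAABCB ⇒ AA·AA·AA·CB·AB·CB
    A ↦ AA
    B ↦ CB
    C ↦ AB

A->AA, B->CB, C->AB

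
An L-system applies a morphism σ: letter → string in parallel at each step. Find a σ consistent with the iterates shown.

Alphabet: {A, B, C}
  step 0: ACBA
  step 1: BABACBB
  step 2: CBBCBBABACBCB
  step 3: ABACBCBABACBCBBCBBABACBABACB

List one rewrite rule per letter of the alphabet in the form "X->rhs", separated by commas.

  step 2 ⇒ step 3: CBBCBBABACBCB ⇒ ABA·CB·CB·ABA·CB·CB·B·CB·B·ABA·CB·ABA·CB
    A ↦ B
    B ↦ CB
    C ↦ ABA

A->B, B->CB, C->ABA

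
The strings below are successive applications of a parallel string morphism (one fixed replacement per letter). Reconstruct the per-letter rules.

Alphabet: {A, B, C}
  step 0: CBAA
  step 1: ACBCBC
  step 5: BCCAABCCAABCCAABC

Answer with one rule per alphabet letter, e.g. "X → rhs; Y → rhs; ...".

A->BC, B->C, C->A

  step 0 ⇒ step 1: CBAA ⇒ A·C·BC·BC
    A ↦ BC
    B ↦ C
    C ↦ A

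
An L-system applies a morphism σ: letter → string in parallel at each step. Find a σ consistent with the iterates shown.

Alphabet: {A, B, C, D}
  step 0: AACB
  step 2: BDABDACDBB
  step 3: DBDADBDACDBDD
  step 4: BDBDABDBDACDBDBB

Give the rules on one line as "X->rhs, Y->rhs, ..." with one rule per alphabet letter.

A->DA, B->D, C->CD, D->B

  step 3 ⇒ step 4: DBDADBDACDBDD ⇒ B·D·B·DA·B·D·B·DA·CD·B·D·B·B
    A ↦ DA
    B ↦ D
    C ↦ CD
    D ↦ B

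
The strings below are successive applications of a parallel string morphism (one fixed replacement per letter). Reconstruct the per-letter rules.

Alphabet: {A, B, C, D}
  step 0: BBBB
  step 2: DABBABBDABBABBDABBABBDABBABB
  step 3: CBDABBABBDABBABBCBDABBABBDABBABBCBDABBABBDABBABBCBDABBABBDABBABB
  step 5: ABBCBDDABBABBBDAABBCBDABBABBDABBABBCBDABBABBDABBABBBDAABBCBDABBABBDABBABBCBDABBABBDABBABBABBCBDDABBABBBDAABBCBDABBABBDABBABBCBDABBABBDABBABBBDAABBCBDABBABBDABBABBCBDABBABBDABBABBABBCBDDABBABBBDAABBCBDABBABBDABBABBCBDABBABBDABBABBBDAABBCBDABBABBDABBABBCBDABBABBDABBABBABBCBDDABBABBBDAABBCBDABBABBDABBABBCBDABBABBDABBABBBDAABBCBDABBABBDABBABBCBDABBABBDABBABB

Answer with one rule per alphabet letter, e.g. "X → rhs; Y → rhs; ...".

  step 2 ⇒ step 3: DABBABBDABBABBDABBABBDABBABB ⇒ CB·D·ABB·ABB·D·ABB·ABB·CB·D·ABB·ABB·D·ABB·ABB·CB·D·ABB·ABB·D·ABB·ABB·CB·D·ABB·ABB·D·ABB·ABB
    A ↦ D
    B ↦ ABB
    D ↦ CB
    C ↦ BDA  (constrained at step 3)

A->D, B->ABB, C->BDA, D->CB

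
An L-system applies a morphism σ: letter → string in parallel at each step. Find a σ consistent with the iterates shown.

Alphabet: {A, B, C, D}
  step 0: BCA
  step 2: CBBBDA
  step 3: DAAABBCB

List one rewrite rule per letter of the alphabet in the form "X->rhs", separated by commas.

A->CB, B->A, C->D, D->BB

  step 2 ⇒ step 3: CBBBDA ⇒ D·A·A·A·BB·CB
    A ↦ CB
    B ↦ A
    C ↦ D
    D ↦ BB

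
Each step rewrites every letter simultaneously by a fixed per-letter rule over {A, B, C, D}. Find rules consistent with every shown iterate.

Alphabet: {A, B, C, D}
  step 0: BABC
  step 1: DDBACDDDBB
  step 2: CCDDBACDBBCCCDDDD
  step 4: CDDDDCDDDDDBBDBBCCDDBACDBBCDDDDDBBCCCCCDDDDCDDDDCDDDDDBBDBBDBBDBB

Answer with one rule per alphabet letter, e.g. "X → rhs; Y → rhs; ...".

A->BAC, B->DD, C->DBB, D->C

  step 1 ⇒ step 2: DDBACDDDBB ⇒ C·C·DD·BAC·DBB·C·C·C·DD·DD
    A ↦ BAC
    B ↦ DD
    C ↦ DBB
    D ↦ C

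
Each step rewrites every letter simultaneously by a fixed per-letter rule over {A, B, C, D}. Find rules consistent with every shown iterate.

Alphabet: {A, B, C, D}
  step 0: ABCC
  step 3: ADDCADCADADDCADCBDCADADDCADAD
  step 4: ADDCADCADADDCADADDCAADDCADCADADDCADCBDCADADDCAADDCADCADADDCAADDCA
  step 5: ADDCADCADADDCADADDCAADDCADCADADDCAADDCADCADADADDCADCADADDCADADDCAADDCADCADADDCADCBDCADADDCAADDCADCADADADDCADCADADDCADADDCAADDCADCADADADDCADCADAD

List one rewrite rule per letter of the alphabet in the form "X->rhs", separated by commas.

A->AD, B->CB, C->D, D->DCA

  step 4 ⇒ step 5: ADDCADCADADDCADADDCAADDCADCADADDCADCBDCADADDCAADDCADCADADDCAADDCA ⇒ AD·DCA·DCA·D·AD·DCA·D·AD·DCA·AD·DCA·DCA·D·AD·DCA·AD·DCA·DCA·D·AD·AD·DCA·DCA·D·AD·DCA·D·AD·DCA·AD·DCA·DCA·D·AD·DCA·D·CB·DCA·D·AD·DCA·AD·DCA·DCA·D·AD·AD·DCA·DCA·D·AD·DCA·D·AD·DCA·AD·DCA·DCA·D·AD·AD·DCA·DCA·D·AD
    A ↦ AD
    B ↦ CB
    C ↦ D
    D ↦ DCA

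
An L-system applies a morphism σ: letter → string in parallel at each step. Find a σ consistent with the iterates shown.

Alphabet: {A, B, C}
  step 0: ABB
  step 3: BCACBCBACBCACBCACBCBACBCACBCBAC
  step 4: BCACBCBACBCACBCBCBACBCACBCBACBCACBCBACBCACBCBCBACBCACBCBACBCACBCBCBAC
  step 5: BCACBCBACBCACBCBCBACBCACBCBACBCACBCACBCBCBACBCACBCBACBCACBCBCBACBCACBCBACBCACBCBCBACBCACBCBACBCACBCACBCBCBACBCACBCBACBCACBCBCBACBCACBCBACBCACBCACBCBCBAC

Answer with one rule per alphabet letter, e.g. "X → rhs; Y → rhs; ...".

A->BCB, B->BC, C->AC

  step 4 ⇒ step 5: BCACBCBACBCACBCBCBACBCACBCBACBCACBCBACBCACBCBCBACBCACBCBACBCACBCBCBAC ⇒ BC·AC·BCB·AC·BC·AC·BC·BCB·AC·BC·AC·BCB·AC·BC·AC·BC·AC·BC·BCB·AC·BC·AC·BCB·AC·BC·AC·BC·BCB·AC·BC·AC·BCB·AC·BC·AC·BC·BCB·AC·BC·AC·BCB·AC·BC·AC·BC·AC·BC·BCB·AC·BC·AC·BCB·AC·BC·AC·BC·BCB·AC·BC·AC·BCB·AC·BC·AC·BC·AC·BC·BCB·AC
    A ↦ BCB
    B ↦ BC
    C ↦ AC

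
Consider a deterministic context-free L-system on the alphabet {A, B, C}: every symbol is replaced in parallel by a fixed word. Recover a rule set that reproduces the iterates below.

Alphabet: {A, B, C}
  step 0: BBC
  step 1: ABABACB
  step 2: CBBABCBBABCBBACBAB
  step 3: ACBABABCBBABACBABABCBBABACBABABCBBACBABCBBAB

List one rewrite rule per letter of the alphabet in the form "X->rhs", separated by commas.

  step 2 ⇒ step 3: CBBABCBBABCBBACBAB ⇒ ACB·AB·AB·CBB·AB·ACB·AB·AB·CBB·AB·ACB·AB·AB·CBB·ACB·AB·CBB·AB
    A ↦ CBB
    B ↦ AB
    C ↦ ACB

A->CBB, B->AB, C->ACB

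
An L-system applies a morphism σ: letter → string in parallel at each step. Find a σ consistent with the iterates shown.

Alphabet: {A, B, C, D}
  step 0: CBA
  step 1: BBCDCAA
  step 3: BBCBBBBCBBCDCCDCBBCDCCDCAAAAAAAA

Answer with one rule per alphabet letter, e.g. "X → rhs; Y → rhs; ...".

  step 0 ⇒ step 1: CBA ⇒ BB·CDC·AA
    A ↦ AA
    B ↦ CDC
    C ↦ BB
    D ↦ C  (constrained at step 1)

A->AA, B->CDC, C->BB, D->C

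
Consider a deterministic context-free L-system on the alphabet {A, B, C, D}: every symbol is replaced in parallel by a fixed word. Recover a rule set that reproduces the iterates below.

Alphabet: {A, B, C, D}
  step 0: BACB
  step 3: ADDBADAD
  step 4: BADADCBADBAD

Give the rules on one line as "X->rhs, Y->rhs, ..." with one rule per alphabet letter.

  step 3 ⇒ step 4: ADDBADAD ⇒ B·AD·AD·C·B·AD·B·AD
    A ↦ B
    B ↦ C
    D ↦ AD
    C ↦ D  (constrained at step 0)

A->B, B->C, C->D, D->AD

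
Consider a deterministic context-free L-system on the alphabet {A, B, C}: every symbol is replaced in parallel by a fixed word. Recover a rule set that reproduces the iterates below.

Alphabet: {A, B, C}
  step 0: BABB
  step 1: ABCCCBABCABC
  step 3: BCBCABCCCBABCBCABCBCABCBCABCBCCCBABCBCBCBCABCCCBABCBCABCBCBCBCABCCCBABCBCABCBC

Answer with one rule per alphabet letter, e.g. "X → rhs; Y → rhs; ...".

A->CCB, B->ABC, C->BC

  step 0 ⇒ step 1: BABB ⇒ ABC·CCB·ABC·ABC
    A ↦ CCB
    B ↦ ABC
    C ↦ BC  (constrained at step 1)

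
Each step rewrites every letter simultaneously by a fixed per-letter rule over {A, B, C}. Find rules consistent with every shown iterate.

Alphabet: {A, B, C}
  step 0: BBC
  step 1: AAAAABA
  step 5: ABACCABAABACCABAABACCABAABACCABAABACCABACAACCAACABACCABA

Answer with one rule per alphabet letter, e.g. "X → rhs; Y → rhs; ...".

  step 0 ⇒ step 1: BBC ⇒ AA·AA·ABA
    B ↦ AA
    C ↦ ABA
    A ↦ C  (constrained at step 1)

A->C, B->AA, C->ABA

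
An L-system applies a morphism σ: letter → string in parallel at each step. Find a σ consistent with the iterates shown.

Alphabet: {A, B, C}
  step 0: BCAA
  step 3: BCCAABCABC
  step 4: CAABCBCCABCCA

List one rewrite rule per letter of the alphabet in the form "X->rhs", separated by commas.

  step 3 ⇒ step 4: BCCAABCABC ⇒ C·A·A·BC·BC·C·A·BC·C·A
    A ↦ BC
    B ↦ C
    C ↦ A

A->BC, B->C, C->A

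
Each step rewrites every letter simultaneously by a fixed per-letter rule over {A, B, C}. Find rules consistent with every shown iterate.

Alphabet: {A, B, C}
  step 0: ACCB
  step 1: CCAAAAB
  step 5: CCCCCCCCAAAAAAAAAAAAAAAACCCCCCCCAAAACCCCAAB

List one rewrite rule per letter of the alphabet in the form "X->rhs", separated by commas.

  step 0 ⇒ step 1: ACCB ⇒ CC·A·A·AAB
    A ↦ CC
    B ↦ AAB
    C ↦ A

A->CC, B->AAB, C->A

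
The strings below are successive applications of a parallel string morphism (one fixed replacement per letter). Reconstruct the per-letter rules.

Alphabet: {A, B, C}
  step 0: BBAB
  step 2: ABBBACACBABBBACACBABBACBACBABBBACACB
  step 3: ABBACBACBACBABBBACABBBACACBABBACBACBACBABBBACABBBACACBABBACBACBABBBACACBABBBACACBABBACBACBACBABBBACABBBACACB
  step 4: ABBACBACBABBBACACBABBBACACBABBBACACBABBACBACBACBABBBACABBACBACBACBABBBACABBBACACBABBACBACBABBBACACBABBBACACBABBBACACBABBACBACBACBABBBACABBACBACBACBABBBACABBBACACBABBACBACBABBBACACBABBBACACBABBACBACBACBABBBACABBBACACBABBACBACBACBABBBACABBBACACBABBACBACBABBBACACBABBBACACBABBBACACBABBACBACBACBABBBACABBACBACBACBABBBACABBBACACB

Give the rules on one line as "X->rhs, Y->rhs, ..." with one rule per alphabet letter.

A->ABB, B->ACB, C->BAC

  step 3 ⇒ step 4: ABBACBACBACBABBBACABBBACACBABBACBACBACBABBBACABBBACACBABBACBACBABBBACACBABBBACACBABBACBACBACBABBBACABBBACACB ⇒ ABB·ACB·ACB·ABB·BAC·ACB·ABB·BAC·ACB·ABB·BAC·ACB·ABB·ACB·ACB·ACB·ABB·BAC·ABB·ACB·ACB·ACB·ABB·BAC·ABB·BAC·ACB·ABB·ACB·ACB·ABB·BAC·ACB·ABB·BAC·ACB·ABB·BAC·ACB·ABB·ACB·ACB·ACB·ABB·BAC·ABB·ACB·ACB·ACB·ABB·BAC·ABB·BAC·ACB·ABB·ACB·ACB·ABB·BAC·ACB·ABB·BAC·ACB·ABB·ACB·ACB·ACB·ABB·BAC·ABB·BAC·ACB·ABB·ACB·ACB·ACB·ABB·BAC·ABB·BAC·ACB·ABB·ACB·ACB·ABB·BAC·ACB·ABB·BAC·ACB·ABB·BAC·ACB·ABB·ACB·ACB·ACB·ABB·BAC·ABB·ACB·ACB·ACB·ABB·BAC·ABB·BAC·ACB
    A ↦ ABB
    B ↦ ACB
    C ↦ BAC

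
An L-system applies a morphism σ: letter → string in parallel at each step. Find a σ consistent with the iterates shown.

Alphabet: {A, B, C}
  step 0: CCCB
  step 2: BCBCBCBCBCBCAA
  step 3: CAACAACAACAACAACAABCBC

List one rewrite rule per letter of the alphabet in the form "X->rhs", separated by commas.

  step 2 ⇒ step 3: BCBCBCBCBCBCAA ⇒ C·AA·C·AA·C·AA·C·AA·C·AA·C·AA·BC·BC
    A ↦ BC
    B ↦ C
    C ↦ AA

A->BC, B->C, C->AA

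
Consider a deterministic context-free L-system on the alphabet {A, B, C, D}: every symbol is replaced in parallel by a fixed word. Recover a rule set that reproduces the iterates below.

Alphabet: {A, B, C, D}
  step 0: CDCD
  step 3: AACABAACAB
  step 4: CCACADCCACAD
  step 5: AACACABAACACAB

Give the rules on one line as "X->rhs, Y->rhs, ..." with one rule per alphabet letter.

A->C, B->AD, C->A, D->AB

  step 4 ⇒ step 5: CCACADCCACAD ⇒ A·A·C·A·C·AB·A·A·C·A·C·AB
    A ↦ C
    C ↦ A
    D ↦ AB
  step 3 ⇒ step 4: AACABAACAB ⇒ C·C·A·C·AD·C·C·A·C·AD
    B ↦ AD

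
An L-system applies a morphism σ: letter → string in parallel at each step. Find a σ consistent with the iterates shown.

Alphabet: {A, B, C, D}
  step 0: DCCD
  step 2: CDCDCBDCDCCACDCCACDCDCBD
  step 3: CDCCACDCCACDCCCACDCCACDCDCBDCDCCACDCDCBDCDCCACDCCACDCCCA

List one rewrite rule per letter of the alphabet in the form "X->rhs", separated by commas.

  step 2 ⇒ step 3: CDCDCBDCDCCACDCCACDCDCBD ⇒ CD·CCA·CD·CCA·CD·C·CCA·CD·CCA·CD·CD·CBD·CD·CCA·CD·CD·CBD·CD·CCA·CD·CCA·CD·C·CCA
    A ↦ CBD
    B ↦ C
    C ↦ CD
    D ↦ CCA

A->CBD, B->C, C->CD, D->CCA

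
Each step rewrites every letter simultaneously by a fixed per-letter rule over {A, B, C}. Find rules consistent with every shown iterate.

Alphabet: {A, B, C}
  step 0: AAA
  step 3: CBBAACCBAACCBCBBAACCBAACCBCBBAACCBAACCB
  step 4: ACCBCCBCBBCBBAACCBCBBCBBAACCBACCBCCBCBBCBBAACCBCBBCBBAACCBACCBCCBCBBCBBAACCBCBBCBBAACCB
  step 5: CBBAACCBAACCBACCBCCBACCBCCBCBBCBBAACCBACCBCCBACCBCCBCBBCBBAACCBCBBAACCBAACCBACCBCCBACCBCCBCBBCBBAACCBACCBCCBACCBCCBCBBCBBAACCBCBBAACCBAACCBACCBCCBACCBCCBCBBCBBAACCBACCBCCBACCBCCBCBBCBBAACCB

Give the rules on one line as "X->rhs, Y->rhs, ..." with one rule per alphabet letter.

A->CBB, B->CCB, C->A

  step 4 ⇒ step 5: ACCBCCBCBBCBBAACCBCBBCBBAACCBACCBCCBCBBCBBAACCBCBBCBBAACCBACCBCCBCBBCBBAACCBCBBCBBAACCB ⇒ CBB·A·A·CCB·A·A·CCB·A·CCB·CCB·A·CCB·CCB·CBB·CBB·A·A·CCB·A·CCB·CCB·A·CCB·CCB·CBB·CBB·A·A·CCB·CBB·A·A·CCB·A·A·CCB·A·CCB·CCB·A·CCB·CCB·CBB·CBB·A·A·CCB·A·CCB·CCB·A·CCB·CCB·CBB·CBB·A·A·CCB·CBB·A·A·CCB·A·A·CCB·A·CCB·CCB·A·CCB·CCB·CBB·CBB·A·A·CCB·A·CCB·CCB·A·CCB·CCB·CBB·CBB·A·A·CCB
    A ↦ CBB
    B ↦ CCB
    C ↦ A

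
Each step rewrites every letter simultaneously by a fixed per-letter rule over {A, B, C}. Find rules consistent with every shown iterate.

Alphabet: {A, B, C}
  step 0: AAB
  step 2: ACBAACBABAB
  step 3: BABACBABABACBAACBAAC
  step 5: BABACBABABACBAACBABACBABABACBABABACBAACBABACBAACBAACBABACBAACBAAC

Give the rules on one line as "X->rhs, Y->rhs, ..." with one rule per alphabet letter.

A->BA, B->AC, C->B

  step 2 ⇒ step 3: ACBAACBABAB ⇒ BA·B·AC·BA·BA·B·AC·BA·AC·BA·AC
    A ↦ BA
    B ↦ AC
    C ↦ B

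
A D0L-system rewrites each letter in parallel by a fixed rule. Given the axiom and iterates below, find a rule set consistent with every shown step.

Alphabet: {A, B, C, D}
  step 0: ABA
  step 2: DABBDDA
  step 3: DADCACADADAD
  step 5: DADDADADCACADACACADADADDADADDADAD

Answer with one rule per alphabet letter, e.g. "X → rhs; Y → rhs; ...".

A->D, B->CA, C->BB, D->DA

  step 2 ⇒ step 3: DABBDDA ⇒ DA·D·CA·CA·DA·DA·D
    A ↦ D
    B ↦ CA
    D ↦ DA
    C ↦ BB  (constrained at step 3)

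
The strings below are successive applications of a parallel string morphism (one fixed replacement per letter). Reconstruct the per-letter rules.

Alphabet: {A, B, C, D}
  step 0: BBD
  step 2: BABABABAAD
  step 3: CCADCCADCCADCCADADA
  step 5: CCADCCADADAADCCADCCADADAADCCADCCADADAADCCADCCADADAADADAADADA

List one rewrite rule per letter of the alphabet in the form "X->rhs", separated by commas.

A->AD, B->CC, C->BA, D->A

  step 2 ⇒ step 3: BABABABAAD ⇒ CC·AD·CC·AD·CC·AD·CC·AD·AD·A
    A ↦ AD
    B ↦ CC
    D ↦ A
    C ↦ BA  (constrained at step 3)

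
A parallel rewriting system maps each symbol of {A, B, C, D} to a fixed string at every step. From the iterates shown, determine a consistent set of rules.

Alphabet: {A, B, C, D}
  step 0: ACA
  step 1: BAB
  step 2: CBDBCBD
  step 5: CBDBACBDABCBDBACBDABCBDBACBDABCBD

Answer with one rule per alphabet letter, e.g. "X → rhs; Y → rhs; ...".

A->B, B->CBD, C->A, D->A

  step 1 ⇒ step 2: BAB ⇒ CBD·B·CBD
    A ↦ B
    B ↦ CBD
  step 0 ⇒ step 1: ACA ⇒ B·A·B
    C ↦ A
    D ↦ A  (constrained at step 2)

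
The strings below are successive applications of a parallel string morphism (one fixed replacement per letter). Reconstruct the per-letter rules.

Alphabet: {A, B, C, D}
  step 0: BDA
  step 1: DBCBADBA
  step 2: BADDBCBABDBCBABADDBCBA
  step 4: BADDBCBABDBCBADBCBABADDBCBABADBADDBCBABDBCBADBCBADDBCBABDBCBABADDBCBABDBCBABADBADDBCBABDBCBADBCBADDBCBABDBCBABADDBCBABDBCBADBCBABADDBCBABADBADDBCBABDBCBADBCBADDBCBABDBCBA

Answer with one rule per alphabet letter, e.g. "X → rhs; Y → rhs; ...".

  step 1 ⇒ step 2: DBCBADBA ⇒ BAD·DBC·BAB·DBC·BA·BAD·DBC·BA
    A ↦ BA
    B ↦ DBC
    C ↦ BAB
    D ↦ BAD

A->BA, B->DBC, C->BAB, D->BAD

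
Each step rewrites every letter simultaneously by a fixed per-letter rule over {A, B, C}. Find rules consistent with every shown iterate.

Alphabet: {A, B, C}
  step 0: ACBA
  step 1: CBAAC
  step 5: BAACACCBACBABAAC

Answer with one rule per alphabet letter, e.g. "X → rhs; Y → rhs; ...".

  step 0 ⇒ step 1: ACBA ⇒ C·BA·A·C
    A ↦ C
    B ↦ A
    C ↦ BA

A->C, B->A, C->BA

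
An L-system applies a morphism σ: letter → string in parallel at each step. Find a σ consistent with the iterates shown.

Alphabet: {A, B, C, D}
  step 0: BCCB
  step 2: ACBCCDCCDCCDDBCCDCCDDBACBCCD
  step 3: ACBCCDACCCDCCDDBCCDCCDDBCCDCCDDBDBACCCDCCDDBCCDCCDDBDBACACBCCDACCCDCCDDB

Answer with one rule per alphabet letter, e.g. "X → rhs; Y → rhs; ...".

A->ACB, B->AC, C->CCD, D->DB

  step 2 ⇒ step 3: ACBCCDCCDCCDDBCCDCCDDBACBCCD ⇒ ACB·CCD·AC·CCD·CCD·DB·CCD·CCD·DB·CCD·CCD·DB·DB·AC·CCD·CCD·DB·CCD·CCD·DB·DB·AC·ACB·CCD·AC·CCD·CCD·DB
    A ↦ ACB
    B ↦ AC
    C ↦ CCD
    D ↦ DB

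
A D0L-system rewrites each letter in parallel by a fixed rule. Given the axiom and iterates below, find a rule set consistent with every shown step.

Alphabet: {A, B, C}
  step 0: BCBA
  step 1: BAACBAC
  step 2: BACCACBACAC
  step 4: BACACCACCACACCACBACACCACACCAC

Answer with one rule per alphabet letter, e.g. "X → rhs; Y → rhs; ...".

A->C, B->BA, C->AC

  step 1 ⇒ step 2: BAACBAC ⇒ BA·C·C·AC·BA·C·AC
    A ↦ C
    B ↦ BA
    C ↦ AC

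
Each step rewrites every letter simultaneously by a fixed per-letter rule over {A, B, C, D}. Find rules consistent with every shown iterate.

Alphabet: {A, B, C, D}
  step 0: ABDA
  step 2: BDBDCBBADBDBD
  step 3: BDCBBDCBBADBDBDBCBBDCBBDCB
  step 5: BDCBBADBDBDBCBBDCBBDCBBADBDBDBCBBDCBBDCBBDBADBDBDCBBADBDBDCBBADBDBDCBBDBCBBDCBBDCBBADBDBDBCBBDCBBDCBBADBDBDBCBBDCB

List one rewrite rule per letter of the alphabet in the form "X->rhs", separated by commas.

A->B, B->BD, C->BAD, D->CB

  step 2 ⇒ step 3: BDBDCBBADBDBD ⇒ BD·CB·BD·CB·BAD·BD·BD·B·CB·BD·CB·BD·CB
    A ↦ B
    B ↦ BD
    C ↦ BAD
    D ↦ CB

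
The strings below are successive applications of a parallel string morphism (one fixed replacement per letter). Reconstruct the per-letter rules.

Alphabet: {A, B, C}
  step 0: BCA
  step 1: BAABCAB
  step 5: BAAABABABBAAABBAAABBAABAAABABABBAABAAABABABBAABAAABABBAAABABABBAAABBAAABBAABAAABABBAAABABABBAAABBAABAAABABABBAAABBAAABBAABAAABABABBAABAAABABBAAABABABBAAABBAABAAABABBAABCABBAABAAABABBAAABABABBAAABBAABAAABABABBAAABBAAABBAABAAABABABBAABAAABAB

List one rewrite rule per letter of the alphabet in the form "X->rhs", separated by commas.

  step 0 ⇒ step 1: BCA ⇒ BAA·BC·AB
    A ↦ AB
    B ↦ BAA
    C ↦ BC

A->AB, B->BAA, C->BC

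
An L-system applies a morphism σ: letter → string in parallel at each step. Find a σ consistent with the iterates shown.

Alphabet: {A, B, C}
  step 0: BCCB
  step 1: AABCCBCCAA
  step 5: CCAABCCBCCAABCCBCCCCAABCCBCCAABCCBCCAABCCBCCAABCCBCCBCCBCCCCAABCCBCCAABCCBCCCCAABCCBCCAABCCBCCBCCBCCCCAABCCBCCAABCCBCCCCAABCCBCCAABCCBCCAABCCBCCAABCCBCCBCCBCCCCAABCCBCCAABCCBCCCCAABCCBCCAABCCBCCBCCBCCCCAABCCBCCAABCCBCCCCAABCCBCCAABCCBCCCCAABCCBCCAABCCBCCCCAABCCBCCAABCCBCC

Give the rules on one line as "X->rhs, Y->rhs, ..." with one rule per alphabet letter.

A->C, B->AA, C->BCC

  step 0 ⇒ step 1: BCCB ⇒ AA·BCC·BCC·AA
    B ↦ AA
    C ↦ BCC
    A ↦ C  (constrained at step 1)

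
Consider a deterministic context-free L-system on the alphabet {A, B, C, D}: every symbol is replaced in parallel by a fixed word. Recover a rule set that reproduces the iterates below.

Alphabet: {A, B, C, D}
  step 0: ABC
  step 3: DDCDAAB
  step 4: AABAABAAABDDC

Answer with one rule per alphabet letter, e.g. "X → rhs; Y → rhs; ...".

A->D, B->C, C->A, D->AAB

  step 3 ⇒ step 4: DDCDAAB ⇒ AAB·AAB·A·AAB·D·D·C
    A ↦ D
    B ↦ C
    C ↦ A
    D ↦ AAB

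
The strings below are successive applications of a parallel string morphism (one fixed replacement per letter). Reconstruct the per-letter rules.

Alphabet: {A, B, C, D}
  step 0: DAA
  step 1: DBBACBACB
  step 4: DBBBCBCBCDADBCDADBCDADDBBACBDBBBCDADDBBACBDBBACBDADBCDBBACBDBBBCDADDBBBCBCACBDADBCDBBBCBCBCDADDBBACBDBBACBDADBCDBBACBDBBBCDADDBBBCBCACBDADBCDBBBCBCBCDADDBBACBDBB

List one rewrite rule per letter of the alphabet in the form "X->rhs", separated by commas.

  step 0 ⇒ step 1: DAA ⇒ DBB·ACB·ACB
    A ↦ ACB
    D ↦ DBB
    B ↦ BC  (constrained at step 1)
    C ↦ DAD  (constrained at step 1)

A->ACB, B->BC, C->DAD, D->DBB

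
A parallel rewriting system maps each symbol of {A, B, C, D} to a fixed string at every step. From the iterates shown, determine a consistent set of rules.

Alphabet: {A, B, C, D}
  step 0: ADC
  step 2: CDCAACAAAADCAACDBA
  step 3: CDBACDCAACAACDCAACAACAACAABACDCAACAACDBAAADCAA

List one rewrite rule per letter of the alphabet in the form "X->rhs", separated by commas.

  step 2 ⇒ step 3: CDCAACAAAADCAACDBA ⇒ CD·BA·CD·CAA·CAA·CD·CAA·CAA·CAA·CAA·BA·CD·CAA·CAA·CD·BA·AAD·CAA
    A ↦ CAA
    B ↦ AAD
    C ↦ CD
    D ↦ BA

A->CAA, B->AAD, C->CD, D->BA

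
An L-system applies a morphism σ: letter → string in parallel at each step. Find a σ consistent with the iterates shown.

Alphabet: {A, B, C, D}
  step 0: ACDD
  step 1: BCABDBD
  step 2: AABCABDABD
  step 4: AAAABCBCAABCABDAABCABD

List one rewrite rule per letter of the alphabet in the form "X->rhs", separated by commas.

  step 1 ⇒ step 2: BCABDBD ⇒ A·A·BC·A·BD·A·BD
    A ↦ BC
    B ↦ A
    C ↦ A
    D ↦ BD

A->BC, B->A, C->A, D->BD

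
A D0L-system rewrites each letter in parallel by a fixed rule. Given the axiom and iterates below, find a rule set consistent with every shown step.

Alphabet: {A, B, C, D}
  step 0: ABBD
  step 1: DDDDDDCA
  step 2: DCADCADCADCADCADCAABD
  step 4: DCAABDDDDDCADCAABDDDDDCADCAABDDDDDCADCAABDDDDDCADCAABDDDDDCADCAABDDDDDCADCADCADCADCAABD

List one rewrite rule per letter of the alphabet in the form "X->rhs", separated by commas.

A->D, B->DD, C->AB, D->DCA

  step 1 ⇒ step 2: DDDDDDCA ⇒ DCA·DCA·DCA·DCA·DCA·DCA·AB·D
    A ↦ D
    C ↦ AB
    D ↦ DCA
  step 0 ⇒ step 1: ABBD ⇒ D·DD·DD·DCA
    B ↦ DD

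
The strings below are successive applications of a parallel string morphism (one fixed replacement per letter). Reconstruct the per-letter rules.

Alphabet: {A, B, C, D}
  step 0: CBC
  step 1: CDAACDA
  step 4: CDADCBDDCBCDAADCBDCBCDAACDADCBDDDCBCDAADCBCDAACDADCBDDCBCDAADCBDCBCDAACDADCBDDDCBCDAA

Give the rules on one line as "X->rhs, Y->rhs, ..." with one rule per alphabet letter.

  step 0 ⇒ step 1: CBC ⇒ CDA·A·CDA
    B ↦ A
    C ↦ CDA
    A ↦ D  (constrained at step 1)
    D ↦ DCB  (constrained at step 1)

A->D, B->A, C->CDA, D->DCB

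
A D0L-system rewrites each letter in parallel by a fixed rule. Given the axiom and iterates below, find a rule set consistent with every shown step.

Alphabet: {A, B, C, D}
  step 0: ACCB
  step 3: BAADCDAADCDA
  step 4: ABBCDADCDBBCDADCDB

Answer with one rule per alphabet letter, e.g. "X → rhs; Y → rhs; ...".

  step 3 ⇒ step 4: BAADCDAADCDA ⇒ A·B·B·CD·AD·CD·B·B·CD·AD·CD·B
    A ↦ B
    B ↦ A
    C ↦ AD
    D ↦ CD

A->B, B->A, C->AD, D->CD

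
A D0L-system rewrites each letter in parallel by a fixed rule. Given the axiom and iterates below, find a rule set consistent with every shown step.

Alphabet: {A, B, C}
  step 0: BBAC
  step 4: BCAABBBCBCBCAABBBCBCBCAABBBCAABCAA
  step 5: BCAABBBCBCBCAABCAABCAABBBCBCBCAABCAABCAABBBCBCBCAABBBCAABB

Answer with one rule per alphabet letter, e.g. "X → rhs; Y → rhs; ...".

A->B, B->BC, C->AA

  step 4 ⇒ step 5: BCAABBBCBCBCAABBBCBCBCAABBBCAABCAA ⇒ BC·AA·B·B·BC·BC·BC·AA·BC·AA·BC·AA·B·B·BC·BC·BC·AA·BC·AA·BC·AA·B·B·BC·BC·BC·AA·B·B·BC·AA·B·B
    A ↦ B
    B ↦ BC
    C ↦ AA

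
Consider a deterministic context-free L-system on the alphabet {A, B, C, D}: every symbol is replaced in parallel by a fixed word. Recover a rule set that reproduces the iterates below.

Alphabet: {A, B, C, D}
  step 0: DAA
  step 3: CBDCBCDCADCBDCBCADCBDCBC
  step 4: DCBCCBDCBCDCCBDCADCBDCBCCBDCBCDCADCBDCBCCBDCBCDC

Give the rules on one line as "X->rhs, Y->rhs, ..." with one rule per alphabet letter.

  step 3 ⇒ step 4: CBDCBCDCADCBDCBCADCBDCBC ⇒ DC·BC·CB·DC·BC·DC·CB·DC·AD·CB·DC·BC·CB·DC·BC·DC·AD·CB·DC·BC·CB·DC·BC·DC
    A ↦ AD
    B ↦ BC
    C ↦ DC
    D ↦ CB

A->AD, B->BC, C->DC, D->CB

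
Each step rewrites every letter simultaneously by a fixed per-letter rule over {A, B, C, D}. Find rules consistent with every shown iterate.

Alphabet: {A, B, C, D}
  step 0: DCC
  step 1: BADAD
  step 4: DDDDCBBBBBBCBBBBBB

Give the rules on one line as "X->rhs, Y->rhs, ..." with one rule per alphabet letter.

A->CB, B->DD, C->AD, D->B

  step 0 ⇒ step 1: DCC ⇒ B·AD·AD
    C ↦ AD
    D ↦ B
    A ↦ CB  (constrained at step 1)
    B ↦ DD  (constrained at step 1)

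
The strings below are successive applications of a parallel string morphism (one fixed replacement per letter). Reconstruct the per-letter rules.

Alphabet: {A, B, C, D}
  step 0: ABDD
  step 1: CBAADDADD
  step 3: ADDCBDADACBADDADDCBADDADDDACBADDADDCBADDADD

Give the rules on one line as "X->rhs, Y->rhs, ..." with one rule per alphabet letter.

  step 0 ⇒ step 1: ABDD ⇒ CB·A·ADD·ADD
    A ↦ CB
    B ↦ A
    D ↦ ADD
    C ↦ D  (constrained at step 1)

A->CB, B->A, C->D, D->ADD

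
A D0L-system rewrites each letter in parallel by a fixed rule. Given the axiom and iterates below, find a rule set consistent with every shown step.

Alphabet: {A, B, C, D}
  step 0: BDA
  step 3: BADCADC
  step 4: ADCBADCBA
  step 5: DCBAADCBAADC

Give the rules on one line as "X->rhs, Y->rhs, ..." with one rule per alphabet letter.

  step 4 ⇒ step 5: ADCBADCBA ⇒ DC·B·A·A·DC·B·A·A·DC
    A ↦ DC
    B ↦ A
    C ↦ A
    D ↦ B

A->DC, B->A, C->A, D->B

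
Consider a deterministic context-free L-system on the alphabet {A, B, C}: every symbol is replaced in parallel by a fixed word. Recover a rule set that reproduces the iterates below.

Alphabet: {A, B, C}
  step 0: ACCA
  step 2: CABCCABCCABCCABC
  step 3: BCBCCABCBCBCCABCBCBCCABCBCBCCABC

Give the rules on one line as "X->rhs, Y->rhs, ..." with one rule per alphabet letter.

A->BC, B->CA, C->BC

  step 2 ⇒ step 3: CABCCABCCABCCABC ⇒ BC·BC·CA·BC·BC·BC·CA·BC·BC·BC·CA·BC·BC·BC·CA·BC
    A ↦ BC
    B ↦ CA
    C ↦ BC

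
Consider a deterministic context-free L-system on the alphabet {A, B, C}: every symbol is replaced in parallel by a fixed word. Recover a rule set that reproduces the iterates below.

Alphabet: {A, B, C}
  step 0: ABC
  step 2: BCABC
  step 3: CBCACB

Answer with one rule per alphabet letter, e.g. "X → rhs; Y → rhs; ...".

A->CA, B->C, C->B

  step 2 ⇒ step 3: BCABC ⇒ C·B·CA·C·B
    A ↦ CA
    B ↦ C
    C ↦ B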